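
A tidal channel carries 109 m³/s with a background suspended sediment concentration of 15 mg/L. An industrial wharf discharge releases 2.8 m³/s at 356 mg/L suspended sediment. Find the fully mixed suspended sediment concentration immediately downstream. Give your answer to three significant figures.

23.5 mg/L

Conservation of mass: C = (109.0·15.00 + 2.800·356.0) / 111.8 = 2632/111.8 = 23.54 mg/L.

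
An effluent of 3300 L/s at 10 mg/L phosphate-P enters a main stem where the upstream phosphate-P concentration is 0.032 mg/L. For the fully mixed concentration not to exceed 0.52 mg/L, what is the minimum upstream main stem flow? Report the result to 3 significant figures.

64100 L/s

Set C_mix = 0.52: (Q·0.03200 + 3300·10.00) / (Q + 3300) = 0.52
→ Q = 3300·(10.00 − 0.52)/(0.52 − 0.03200) = 64110 L/s.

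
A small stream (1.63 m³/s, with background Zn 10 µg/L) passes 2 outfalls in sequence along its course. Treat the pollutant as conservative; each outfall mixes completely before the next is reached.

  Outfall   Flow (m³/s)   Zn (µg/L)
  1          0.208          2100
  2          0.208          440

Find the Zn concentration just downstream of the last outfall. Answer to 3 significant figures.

266 µg/L

Outfall 1: combined Q = 1.838 m³/s; C = (1.630·10.00 + 0.2080·2100)/1.838 = 246.5 µg/L.
Outfall 2: combined Q = 2.046 m³/s; C = (1.838·246.5 + 0.2080·440.0)/2.046 = 266.2 µg/L.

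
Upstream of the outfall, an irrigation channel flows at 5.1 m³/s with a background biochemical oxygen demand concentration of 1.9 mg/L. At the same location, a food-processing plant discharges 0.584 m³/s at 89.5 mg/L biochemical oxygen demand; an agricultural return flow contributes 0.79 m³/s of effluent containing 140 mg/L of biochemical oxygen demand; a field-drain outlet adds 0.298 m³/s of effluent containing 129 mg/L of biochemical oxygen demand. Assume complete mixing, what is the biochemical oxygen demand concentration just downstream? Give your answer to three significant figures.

31.2 mg/L

Mass balance: C = (5.100·1.900 + 0.5840·89.50 + 0.7900·140.0 + 0.2980·129.0) / 6.772 = 211.0/6.772 = 31.16 mg/L.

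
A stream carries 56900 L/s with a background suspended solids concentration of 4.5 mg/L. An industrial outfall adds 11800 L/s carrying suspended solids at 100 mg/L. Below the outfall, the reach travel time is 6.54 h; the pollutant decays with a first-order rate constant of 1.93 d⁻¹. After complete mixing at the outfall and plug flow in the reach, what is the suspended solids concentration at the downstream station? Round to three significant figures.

12.4 mg/L

Flow-weighted average: C = (56900·4.500 + 11800·100.0) / 68700 = 1436000/68700 = 20.90 mg/L.
First-order decay: C = 20.90·exp(−k·t) = 20.90·0.5910 = 12.35 mg/L.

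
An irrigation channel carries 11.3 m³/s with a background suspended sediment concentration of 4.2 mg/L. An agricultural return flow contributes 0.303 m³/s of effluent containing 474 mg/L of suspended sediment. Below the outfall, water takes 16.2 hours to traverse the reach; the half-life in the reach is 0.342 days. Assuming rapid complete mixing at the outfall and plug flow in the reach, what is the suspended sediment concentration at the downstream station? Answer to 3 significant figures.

Conservation of mass: C = (11.30·4.200 + 0.3030·474.0) / 11.60 = 191.1/11.60 = 16.47 mg/L.
Half-life 0.342 d → k = ln 2 / 0.342 = 2.027 d⁻¹.
Decay over the reach: 16.47·exp(−kt) = 16.47·0.2546 = 4.193 mg/L.

4.19 mg/L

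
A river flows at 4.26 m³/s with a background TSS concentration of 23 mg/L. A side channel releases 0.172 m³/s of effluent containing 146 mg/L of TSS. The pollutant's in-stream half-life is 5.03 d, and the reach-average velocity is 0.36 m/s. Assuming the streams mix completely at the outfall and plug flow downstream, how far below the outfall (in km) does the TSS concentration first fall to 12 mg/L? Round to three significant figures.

189 km

After mixing, C = (4.260·23.00 + 0.1720·146.0) / 4.432 = 123.1/4.432 = 27.77 mg/L.
Half-life 5.03 d → k = ln 2 / 5.03 = 0.1378 d⁻¹.
Set 27.77·exp(−k·t) = 12 → t = ln(27.77/12)/k = 526100 s = 146.2 h.
Distance = v·t = 0.36·526100 = 189400 m = 189.4 km.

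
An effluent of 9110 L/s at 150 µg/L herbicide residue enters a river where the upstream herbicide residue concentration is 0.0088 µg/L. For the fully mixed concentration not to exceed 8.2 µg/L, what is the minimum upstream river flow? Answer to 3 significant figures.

Set C_mix = 8.2: (Q·0.008800 + 9110·150.0) / (Q + 9110) = 8.2
→ Q = 9110·(150.0 − 8.2)/(8.2 − 0.008800) = 157700 L/s.

158000 L/s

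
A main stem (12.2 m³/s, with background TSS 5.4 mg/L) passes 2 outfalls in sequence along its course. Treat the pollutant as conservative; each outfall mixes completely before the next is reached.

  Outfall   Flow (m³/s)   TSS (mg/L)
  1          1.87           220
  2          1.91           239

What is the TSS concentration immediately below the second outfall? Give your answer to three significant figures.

58.4 mg/L

After outfall 1: Q = 12.20 + 1.870 = 14.07 m³/s; C = (12.20·5.400 + 1.870·220.0)/14.07 = 33.92 mg/L.
After outfall 2: Q = 14.07 + 1.910 = 15.98 m³/s; C = (14.07·33.92 + 1.910·239.0)/15.98 = 58.43 mg/L.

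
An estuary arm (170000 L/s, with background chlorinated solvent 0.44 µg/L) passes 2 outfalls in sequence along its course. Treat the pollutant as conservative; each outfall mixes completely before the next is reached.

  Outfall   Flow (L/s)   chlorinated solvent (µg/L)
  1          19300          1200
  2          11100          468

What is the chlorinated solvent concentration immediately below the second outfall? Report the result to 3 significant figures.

142 µg/L

After outfall 1: Q = 170000 + 19300 = 189300 L/s; C = (170000·0.4400 + 19300·1200)/189300 = 122.7 µg/L.
After outfall 2: Q = 189300 + 11100 = 200400 L/s; C = (189300·122.7 + 11100·468.0)/200400 = 141.9 µg/L.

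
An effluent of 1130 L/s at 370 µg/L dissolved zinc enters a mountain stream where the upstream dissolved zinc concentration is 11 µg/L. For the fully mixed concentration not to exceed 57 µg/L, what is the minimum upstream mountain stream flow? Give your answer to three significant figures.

Set C_mix = 57: (Q·11.00 + 1130·370.0) / (Q + 1130) = 57
→ Q = 1130·(370.0 − 57)/(57 − 11.00) = 7689 L/s.

7690 L/s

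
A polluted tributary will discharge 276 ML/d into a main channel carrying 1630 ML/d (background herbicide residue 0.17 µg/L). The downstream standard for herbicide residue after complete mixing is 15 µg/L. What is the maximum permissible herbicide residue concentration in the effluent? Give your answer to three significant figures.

At the limit, (Qr·Cr + Qe·Cₑ)/(Qr + Qe) = 15:
Cₑ = (1906·15 − 1630·0.1700) / 276.0 = 102.6 µg/L.

103 µg/L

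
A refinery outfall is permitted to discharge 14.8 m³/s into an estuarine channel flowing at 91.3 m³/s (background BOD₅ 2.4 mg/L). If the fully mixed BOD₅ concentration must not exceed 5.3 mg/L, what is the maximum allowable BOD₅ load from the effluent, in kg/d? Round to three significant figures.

29700 kg/d

Mass balance at the limit: 91.30·2.400 + 14.80·Cₑ = 106.1·5.3 → Cₑ = 23.19 mg/L.
Load = 14.80 m³/s × 23.19 g/m³ × 86 400 s/d = 29650 kg/d.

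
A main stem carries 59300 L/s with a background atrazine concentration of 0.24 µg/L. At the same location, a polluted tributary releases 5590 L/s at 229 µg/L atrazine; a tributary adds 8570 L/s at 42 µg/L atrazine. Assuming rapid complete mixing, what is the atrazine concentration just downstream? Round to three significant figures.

22.5 µg/L

Flow-weighted average: C = (59300·0.2400 + 5590·229.0 + 8570·42.00) / 73460 = 1654000/73460 = 22.52 µg/L.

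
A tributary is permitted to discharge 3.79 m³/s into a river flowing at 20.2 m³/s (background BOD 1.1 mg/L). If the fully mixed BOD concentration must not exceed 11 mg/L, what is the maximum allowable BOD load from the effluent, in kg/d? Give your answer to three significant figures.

Mass balance at the limit: 20.20·1.100 + 3.790·Cₑ = 23.99·11 → Cₑ = 63.77 mg/L.
Load = 3.790 m³/s × 63.77 g/m³ × 86 400 s/d = 20880 kg/d.

20900 kg/d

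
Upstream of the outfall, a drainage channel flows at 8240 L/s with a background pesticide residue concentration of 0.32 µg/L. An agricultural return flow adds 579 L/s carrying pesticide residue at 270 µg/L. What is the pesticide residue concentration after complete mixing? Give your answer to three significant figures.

Conservation of mass: C = (8240·0.3200 + 579.0·270.0) / 8819 = 159000/8819 = 18.03 µg/L.

18.0 µg/L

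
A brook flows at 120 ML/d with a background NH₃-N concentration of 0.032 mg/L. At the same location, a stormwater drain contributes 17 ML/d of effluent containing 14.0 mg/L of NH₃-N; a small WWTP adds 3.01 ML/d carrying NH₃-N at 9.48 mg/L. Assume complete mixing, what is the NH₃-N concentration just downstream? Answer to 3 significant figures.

Mass balance: C = (120.0·0.03200 + 17.00·14.00 + 3.010·9.480) / 140.0 = 270.4/140.0 = 1.931 mg/L.

1.93 mg/L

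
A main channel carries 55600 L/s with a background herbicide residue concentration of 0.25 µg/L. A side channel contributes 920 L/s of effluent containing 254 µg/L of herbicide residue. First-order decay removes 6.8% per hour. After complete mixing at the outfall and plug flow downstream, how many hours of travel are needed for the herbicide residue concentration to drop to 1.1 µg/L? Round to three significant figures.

19.6 h

Mixed concentration C = ΣQC/ΣQ = (55600·0.2500 + 920.0·254.0) / 56520 = 247600/56520 = 4.380 µg/L.
6.8%/h lost → k = −ln(1 − 0.068) = 0.07042 h⁻¹.
4.380·exp(−k·t) = 1.1 → t = ln(4.380/1.1)/k = 70640 s = 19.62 h.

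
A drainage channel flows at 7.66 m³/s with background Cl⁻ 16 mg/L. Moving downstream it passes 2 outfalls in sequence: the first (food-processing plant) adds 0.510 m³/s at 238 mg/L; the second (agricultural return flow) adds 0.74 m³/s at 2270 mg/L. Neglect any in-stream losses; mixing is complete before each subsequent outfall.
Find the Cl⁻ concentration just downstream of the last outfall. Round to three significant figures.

After outfall 1: Q = 7.660 + 0.5100 = 8.170 m³/s; C = (7.660·16.00 + 0.5100·238.0)/8.170 = 29.86 mg/L.
After outfall 2: Q = 8.170 + 0.7400 = 8.910 m³/s; C = (8.170·29.86 + 0.7400·2270)/8.910 = 215.9 mg/L.

216 mg/L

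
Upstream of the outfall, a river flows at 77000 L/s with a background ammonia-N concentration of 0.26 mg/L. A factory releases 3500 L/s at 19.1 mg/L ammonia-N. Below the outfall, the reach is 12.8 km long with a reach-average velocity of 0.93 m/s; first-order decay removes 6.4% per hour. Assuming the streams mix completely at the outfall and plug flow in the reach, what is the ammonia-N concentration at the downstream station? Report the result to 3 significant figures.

0.838 mg/L

After mixing, C = (77000·0.2600 + 3500·19.10) / 80500 = 86870/80500 = 1.079 mg/L.
Travel time t = 12.8·1000 / 0.93 = 13760 s = 3.823 h.
6.4%/h lost → k = −ln(1 − 0.064) = 0.06614 h⁻¹.
First-order decay: C = 1.079·exp(−k·t) = 1.079·0.7766 = 0.8380 mg/L.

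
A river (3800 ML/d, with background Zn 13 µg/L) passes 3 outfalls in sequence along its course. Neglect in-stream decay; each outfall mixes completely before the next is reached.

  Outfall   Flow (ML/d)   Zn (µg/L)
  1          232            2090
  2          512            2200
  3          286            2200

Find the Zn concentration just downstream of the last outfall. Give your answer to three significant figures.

After outfall 1: Q = 3800 + 232.0 = 4032 ML/d; C = (3800·13.00 + 232.0·2090)/4032 = 132.5 µg/L.
After outfall 2: Q = 4032 + 512.0 = 4544 ML/d; C = (4032·132.5 + 512.0·2200)/4544 = 365.5 µg/L.
After outfall 3: Q = 4544 + 286.0 = 4830 ML/d; C = (4544·365.5 + 286.0·2200)/4830 = 474.1 µg/L.

474 µg/L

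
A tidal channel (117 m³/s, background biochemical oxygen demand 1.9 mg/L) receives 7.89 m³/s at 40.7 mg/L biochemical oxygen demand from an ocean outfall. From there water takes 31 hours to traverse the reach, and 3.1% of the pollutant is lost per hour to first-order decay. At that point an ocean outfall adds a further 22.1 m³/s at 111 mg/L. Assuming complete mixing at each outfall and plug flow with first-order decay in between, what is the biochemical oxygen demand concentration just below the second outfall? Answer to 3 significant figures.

Flow-weighted average: C = (117.0·1.900 + 7.890·40.70) / 124.9 = 543.4/124.9 = 4.351 mg/L; combined flow 124.9 m³/s.
3.1%/h lost → k = −ln(1 − 0.031) = 0.03149 h⁻¹.
After decay, C = 4.351 × e^(−kt) = 4.351 × 0.3767 = 1.639 mg/L.
Second outfall: C = (124.9·1.639 + 22.10·111.0)/147.0 = 18.08 mg/L.

18.1 mg/L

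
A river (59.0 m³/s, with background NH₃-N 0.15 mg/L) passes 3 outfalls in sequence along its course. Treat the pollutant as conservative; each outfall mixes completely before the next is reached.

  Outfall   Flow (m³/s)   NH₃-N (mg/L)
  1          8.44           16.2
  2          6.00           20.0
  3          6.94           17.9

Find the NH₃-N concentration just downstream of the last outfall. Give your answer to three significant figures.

4.85 mg/L

Outfall 1: combined Q = 67.44 m³/s; C = (59.00·0.1500 + 8.440·16.20)/67.44 = 2.159 mg/L.
Outfall 2: combined Q = 73.44 m³/s; C = (67.44·2.159 + 6.000·20.00)/73.44 = 3.616 mg/L.
Outfall 3: combined Q = 80.38 m³/s; C = (73.44·3.616 + 6.940·17.90)/80.38 = 4.850 mg/L.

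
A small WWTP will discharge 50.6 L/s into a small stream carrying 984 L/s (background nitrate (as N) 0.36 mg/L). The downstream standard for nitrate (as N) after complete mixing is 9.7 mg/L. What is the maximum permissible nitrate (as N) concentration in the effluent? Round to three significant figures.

191 mg/L

At the limit, (Qr·Cr + Qe·Cₑ)/(Qr + Qe) = 9.7:
Cₑ = (1035·9.7 − 984.0·0.3600) / 50.60 = 191.3 mg/L.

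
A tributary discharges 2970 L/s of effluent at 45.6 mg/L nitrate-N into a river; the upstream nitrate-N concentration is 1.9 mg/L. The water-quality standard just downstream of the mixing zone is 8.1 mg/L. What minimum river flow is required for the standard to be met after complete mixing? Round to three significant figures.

Set C_mix = 8.1: (Q·1.900 + 2970·45.60) / (Q + 2970) = 8.1
→ Q = 2970·(45.60 − 8.1)/(8.1 − 1.900) = 17960 L/s.

18000 L/s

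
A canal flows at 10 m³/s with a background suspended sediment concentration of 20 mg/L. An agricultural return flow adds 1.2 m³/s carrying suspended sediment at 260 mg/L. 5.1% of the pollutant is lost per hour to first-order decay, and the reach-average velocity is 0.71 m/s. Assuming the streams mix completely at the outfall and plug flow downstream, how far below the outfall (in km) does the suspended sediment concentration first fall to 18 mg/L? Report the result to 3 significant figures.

45.5 km

After mixing, C = (10.00·20.00 + 1.200·260.0) / 11.20 = 512.0/11.20 = 45.71 mg/L.
5.1%/h lost → k = −ln(1 − 0.051) = 0.05235 h⁻¹.
Set 45.71·exp(−k·t) = 18 → t = ln(45.71/18)/k = 64100 s = 17.81 h.
Distance = v·t = 0.71·64100 = 45510 m = 45.51 km.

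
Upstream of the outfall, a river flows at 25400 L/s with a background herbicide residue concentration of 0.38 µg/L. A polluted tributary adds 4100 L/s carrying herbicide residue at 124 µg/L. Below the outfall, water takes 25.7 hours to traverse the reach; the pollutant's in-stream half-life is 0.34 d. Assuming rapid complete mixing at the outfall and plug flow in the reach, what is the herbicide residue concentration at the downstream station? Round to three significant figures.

Conservation of mass: C = (25400·0.3800 + 4100·124.0) / 29500 = 518100/29500 = 17.56 µg/L.
Half-life 0.34 d → k = ln 2 / 0.34 = 2.039 d⁻¹.
Decay over the reach: 17.56·exp(−kt) = 17.56·0.1127 = 1.979 µg/L.

1.98 µg/L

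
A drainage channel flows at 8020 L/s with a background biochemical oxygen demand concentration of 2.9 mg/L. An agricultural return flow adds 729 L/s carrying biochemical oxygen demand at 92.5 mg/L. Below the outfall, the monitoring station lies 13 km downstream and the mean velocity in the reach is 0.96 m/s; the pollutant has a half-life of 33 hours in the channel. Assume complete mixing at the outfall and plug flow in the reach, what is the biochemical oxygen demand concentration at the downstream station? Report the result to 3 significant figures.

Conservation of mass: C = (8020·2.900 + 729.0·92.50) / 8749 = 90690/8749 = 10.37 mg/L.
Travel time t = 13·1000 / 0.96 = 13540 s = 3.762 h.
Half-life 33 h → k = ln 2 / 33 = 0.02100 h⁻¹ = 0.5041 d⁻¹.
First-order decay: C = 10.37·exp(−k·t) = 10.37·0.9240 = 9.578 mg/L.

9.58 mg/L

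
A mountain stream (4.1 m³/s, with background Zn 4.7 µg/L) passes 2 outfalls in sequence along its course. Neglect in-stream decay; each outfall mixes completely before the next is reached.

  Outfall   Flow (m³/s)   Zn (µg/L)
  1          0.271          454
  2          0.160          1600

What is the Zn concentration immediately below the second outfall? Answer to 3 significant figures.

Outfall 1: combined Q = 4.371 m³/s; C = (4.100·4.700 + 0.2710·454.0)/4.371 = 32.56 µg/L.
Outfall 2: combined Q = 4.531 m³/s; C = (4.371·32.56 + 0.1600·1600)/4.531 = 87.91 µg/L.

87.9 µg/L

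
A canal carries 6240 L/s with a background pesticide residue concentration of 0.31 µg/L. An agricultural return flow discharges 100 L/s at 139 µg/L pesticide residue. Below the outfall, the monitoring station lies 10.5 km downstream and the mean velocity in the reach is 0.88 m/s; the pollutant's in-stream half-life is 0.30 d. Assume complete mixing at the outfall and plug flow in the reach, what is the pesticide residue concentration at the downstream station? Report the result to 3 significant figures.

After mixing, C = (6240·0.3100 + 100.0·139.0) / 6340 = 15830/6340 = 2.498 µg/L.
Travel time t = 10.5·1000 / 0.88 = 11930 s = 3.314 h.
Half-life 0.30 d → k = ln 2 / 0.30 = 2.310 d⁻¹.
Applying C = C₀e^(−kt): 2.498 × 0.7268 = 1.815 µg/L.

1.82 µg/L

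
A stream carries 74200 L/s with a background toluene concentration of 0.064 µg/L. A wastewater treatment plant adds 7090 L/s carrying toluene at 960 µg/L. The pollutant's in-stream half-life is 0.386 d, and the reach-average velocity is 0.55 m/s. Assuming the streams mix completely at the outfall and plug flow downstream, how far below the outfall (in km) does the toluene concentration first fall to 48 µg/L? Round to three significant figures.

14.7 km

Mass balance: C = (74200·0.06400 + 7090·960.0) / 81290 = 6811000/81290 = 83.79 µg/L.
Half-life 0.386 d → k = ln 2 / 0.386 = 1.796 d⁻¹.
Set 83.79·exp(−k·t) = 48 → t = ln(83.79/48)/k = 26800 s = 7.446 h.
Distance = v·t = 0.55·26800 = 14740 m = 14.74 km.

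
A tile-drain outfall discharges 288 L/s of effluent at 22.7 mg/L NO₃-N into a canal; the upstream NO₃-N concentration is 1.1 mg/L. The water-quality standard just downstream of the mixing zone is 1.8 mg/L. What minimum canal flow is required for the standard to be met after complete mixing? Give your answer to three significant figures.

Set C_mix = 1.8: (Q·1.100 + 288.0·22.70) / (Q + 288.0) = 1.8
→ Q = 288.0·(22.70 − 1.8)/(1.8 − 1.100) = 8599 L/s.

8600 L/s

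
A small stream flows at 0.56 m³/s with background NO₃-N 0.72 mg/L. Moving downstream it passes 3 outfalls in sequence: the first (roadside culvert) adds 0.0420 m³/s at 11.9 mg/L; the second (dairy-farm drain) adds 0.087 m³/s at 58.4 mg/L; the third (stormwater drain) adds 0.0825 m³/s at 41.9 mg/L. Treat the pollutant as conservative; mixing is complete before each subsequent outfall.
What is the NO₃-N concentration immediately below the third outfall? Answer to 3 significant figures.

12.2 mg/L

Outfall 1: combined Q = 0.6020 m³/s; C = (0.5600·0.7200 + 0.04200·11.90)/0.6020 = 1.500 mg/L.
Outfall 2: combined Q = 0.6890 m³/s; C = (0.6020·1.500 + 0.08700·58.40)/0.6890 = 8.685 mg/L.
Outfall 3: combined Q = 0.7715 m³/s; C = (0.6890·8.685 + 0.08250·41.90)/0.7715 = 12.24 mg/L.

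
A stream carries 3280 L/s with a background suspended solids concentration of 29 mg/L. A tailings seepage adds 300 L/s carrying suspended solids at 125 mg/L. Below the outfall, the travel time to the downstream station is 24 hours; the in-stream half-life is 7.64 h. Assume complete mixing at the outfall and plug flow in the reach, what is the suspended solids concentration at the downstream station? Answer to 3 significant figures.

Conservation of mass: C = (3280·29.00 + 300.0·125.0) / 3580 = 132600/3580 = 37.04 mg/L.
Half-life 7.64 h → k = ln 2 / 7.64 = 0.09073 h⁻¹ = 2.177 d⁻¹.
After decay, C = 37.04 × e^(−kt) = 37.04 × 0.1133 = 4.198 mg/L.

4.20 mg/L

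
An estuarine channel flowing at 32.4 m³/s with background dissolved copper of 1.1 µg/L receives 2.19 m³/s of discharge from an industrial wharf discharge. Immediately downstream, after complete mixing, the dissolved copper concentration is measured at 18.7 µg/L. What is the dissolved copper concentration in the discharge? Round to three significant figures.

279 µg/L

Mass balance: 32.40·1.100 + 2.190·Cₑ = 34.59·18.70
→ Cₑ = (34.59·18.70 − 32.40·1.100) / 2.190 = 279.1 µg/L.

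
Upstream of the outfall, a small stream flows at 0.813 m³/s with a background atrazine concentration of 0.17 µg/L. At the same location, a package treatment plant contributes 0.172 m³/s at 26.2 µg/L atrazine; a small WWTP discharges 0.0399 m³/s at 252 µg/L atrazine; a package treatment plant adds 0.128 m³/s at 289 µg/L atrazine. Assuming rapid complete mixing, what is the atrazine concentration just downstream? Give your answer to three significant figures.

44.8 µg/L

Flow-weighted average: C = (0.8130·0.1700 + 0.1720·26.20 + 0.03990·252.0 + 0.1280·289.0) / 1.153 = 51.69/1.153 = 44.84 µg/L.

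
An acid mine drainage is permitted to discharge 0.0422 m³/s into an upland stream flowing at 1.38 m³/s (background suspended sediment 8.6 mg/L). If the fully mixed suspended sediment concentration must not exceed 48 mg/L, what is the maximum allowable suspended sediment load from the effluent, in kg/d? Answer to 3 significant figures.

Mass balance at the limit: 1.380·8.600 + 0.04220·Cₑ = 1.422·48 → Cₑ = 1336 mg/L.
Load = 0.04220 m³/s × 1336 g/m³ × 86 400 s/d = 4873 kg/d.

4870 kg/d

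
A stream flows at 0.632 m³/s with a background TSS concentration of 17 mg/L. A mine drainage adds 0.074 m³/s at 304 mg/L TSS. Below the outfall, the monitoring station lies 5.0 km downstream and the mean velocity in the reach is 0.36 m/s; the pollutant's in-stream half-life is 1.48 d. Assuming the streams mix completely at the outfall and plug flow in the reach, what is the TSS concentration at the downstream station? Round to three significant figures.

43.7 mg/L

Conservation of mass: C = (0.6320·17.00 + 0.07400·304.0) / 0.7060 = 33.24/0.7060 = 47.08 mg/L.
Travel time t = 5.0·1000 / 0.36 = 13890 s = 3.858 h.
Half-life 1.48 d → k = ln 2 / 1.48 = 0.4683 d⁻¹.
Decay over the reach: 47.08·exp(−kt) = 47.08·0.9275 = 43.67 mg/L.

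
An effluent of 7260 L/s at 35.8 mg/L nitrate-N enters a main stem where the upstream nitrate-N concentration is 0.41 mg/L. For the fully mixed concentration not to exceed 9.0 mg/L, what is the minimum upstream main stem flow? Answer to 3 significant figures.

Set C_mix = 9.0: (Q·0.4100 + 7260·35.80) / (Q + 7260) = 9.0
→ Q = 7260·(35.80 − 9.0)/(9.0 − 0.4100) = 22650 L/s.

22700 L/s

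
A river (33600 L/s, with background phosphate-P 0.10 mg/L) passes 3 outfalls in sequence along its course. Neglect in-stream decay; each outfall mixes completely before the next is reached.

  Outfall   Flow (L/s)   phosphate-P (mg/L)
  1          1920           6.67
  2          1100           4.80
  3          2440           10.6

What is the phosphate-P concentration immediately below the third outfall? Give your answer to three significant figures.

1.21 mg/L

Outfall 1: combined Q = 35520 L/s; C = (33600·0.1000 + 1920·6.670)/35520 = 0.4551 mg/L.
Outfall 2: combined Q = 36620 L/s; C = (35520·0.4551 + 1100·4.800)/36620 = 0.5856 mg/L.
Outfall 3: combined Q = 39060 L/s; C = (36620·0.5856 + 2440·10.60)/39060 = 1.211 mg/L.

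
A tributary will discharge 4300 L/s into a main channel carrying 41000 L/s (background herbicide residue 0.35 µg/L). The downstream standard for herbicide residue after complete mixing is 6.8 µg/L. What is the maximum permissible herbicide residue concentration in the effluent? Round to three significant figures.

68.3 µg/L

At the limit, (Qr·Cr + Qe·Cₑ)/(Qr + Qe) = 6.8:
Cₑ = (45300·6.8 − 41000·0.3500) / 4300 = 68.30 µg/L.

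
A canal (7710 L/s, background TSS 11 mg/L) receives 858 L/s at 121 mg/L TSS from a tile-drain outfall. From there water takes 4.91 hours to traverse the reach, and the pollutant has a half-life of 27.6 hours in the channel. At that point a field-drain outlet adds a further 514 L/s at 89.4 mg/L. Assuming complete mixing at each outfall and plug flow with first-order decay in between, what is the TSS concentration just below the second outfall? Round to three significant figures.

Mixed concentration C = ΣQC/ΣQ = (7710·11.00 + 858.0·121.0) / 8568 = 188600/8568 = 22.02 mg/L; combined flow 8568 L/s.
Half-life 27.6 h → k = ln 2 / 27.6 = 0.02511 h⁻¹ = 0.6027 d⁻¹.
Applying C = C₀e^(−kt): 22.02 × 0.8840 = 19.46 mg/L.
At the second outfall, C = (8568·19.46 + 514.0·89.40) / (8568 + 514.0) = 23.42 mg/L.

23.4 mg/L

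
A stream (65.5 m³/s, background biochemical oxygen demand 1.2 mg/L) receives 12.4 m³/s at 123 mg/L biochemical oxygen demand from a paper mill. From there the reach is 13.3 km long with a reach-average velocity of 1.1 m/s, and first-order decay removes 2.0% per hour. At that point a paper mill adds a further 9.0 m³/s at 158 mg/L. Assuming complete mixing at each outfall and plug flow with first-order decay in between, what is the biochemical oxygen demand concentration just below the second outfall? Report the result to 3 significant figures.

Flow-weighted average: C = (65.50·1.200 + 12.40·123.0) / 77.90 = 1604/77.90 = 20.59 mg/L; combined flow 77.90 m³/s.
Travel time t = 13.3·1000 / 1.1 = 12090 s = 3.359 h.
2.0%/h lost → k = −ln(1 − 0.02) = 0.02020 h⁻¹.
After decay, C = 20.59 × e^(−kt) = 20.59 × 0.9344 = 19.24 mg/L.
At the second outfall, C = (77.90·19.24 + 9.000·158.0) / (77.90 + 9.000) = 33.61 mg/L.

33.6 mg/L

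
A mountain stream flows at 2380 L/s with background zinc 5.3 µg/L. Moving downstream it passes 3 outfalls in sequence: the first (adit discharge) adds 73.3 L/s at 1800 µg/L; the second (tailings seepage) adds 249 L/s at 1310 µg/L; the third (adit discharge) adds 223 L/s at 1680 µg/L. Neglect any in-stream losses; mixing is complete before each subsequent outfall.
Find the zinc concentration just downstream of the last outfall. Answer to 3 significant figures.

289 µg/L

Outfall 1: combined Q = 2453 L/s; C = (2380·5.300 + 73.30·1800)/2453 = 58.92 µg/L.
Outfall 2: combined Q = 2702 L/s; C = (2453·58.92 + 249.0·1310)/2702 = 174.2 µg/L.
Outfall 3: combined Q = 2925 L/s; C = (2702·174.2 + 223.0·1680)/2925 = 289.0 µg/L.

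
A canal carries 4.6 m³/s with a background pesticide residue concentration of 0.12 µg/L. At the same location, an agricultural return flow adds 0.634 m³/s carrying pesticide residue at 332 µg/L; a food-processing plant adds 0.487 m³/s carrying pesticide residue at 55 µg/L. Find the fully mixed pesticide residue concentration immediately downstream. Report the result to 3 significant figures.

Conservation of mass: C = (4.600·0.1200 + 0.6340·332.0 + 0.4870·55.00) / 5.721 = 237.8/5.721 = 41.57 µg/L.

41.6 µg/L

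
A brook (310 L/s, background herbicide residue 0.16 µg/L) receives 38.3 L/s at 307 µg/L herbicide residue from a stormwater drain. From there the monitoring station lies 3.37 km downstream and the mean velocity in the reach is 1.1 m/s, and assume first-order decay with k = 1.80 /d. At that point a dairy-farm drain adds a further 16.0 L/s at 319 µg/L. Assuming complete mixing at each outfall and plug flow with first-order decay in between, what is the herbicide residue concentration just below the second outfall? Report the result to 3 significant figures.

After mixing, C = (310.0·0.1600 + 38.30·307.0) / 348.3 = 11810/348.3 = 33.90 µg/L; combined flow 348.3 L/s.
Travel time t = 3.37·1000 / 1.1 = 3064 s = 0.8510 h.
After decay, C = 33.90 × e^(−kt) = 33.90 × 0.9382 = 31.80 µg/L.
Second outfall: C = (348.3·31.80 + 16.00·319.0)/364.3 = 44.42 µg/L.

44.4 µg/L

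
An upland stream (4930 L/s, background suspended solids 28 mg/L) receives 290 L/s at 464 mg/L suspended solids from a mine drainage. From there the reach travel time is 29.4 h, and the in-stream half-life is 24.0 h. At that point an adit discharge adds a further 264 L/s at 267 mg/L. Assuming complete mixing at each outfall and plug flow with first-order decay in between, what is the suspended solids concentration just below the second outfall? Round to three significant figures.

34.1 mg/L

Mixed concentration C = ΣQC/ΣQ = (4930·28.00 + 290.0·464.0) / 5220 = 272600/5220 = 52.22 mg/L; combined flow 5220 L/s.
Half-life 24.0 h → k = ln 2 / 24.0 = 0.02888 h⁻¹ = 0.6931 d⁻¹.
Decay over the reach: 52.22·exp(−kt) = 52.22·0.4278 = 22.34 mg/L.
Second outfall: C = (5220·22.34 + 264.0·267.0)/5484 = 34.12 mg/L.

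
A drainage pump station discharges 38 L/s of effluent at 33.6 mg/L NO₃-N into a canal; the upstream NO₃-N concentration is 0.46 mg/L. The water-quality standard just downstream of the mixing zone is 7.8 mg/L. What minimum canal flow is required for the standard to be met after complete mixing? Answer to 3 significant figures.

Set C_mix = 7.8: (Q·0.4600 + 38.00·33.60) / (Q + 38.00) = 7.8
→ Q = 38.00·(33.60 − 7.8)/(7.8 − 0.4600) = 133.6 L/s.

134 L/s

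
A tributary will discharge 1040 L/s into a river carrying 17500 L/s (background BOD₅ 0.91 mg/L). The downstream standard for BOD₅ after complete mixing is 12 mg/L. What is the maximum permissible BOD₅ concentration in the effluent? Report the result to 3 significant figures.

At the limit, (Qr·Cr + Qe·Cₑ)/(Qr + Qe) = 12:
Cₑ = (18540·12 − 17500·0.9100) / 1040 = 198.6 mg/L.

199 mg/L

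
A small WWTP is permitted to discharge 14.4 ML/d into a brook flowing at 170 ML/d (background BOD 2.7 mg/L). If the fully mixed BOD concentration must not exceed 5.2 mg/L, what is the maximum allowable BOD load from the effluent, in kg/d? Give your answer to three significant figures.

500 kg/d

Mass balance at the limit: 170.0·2.700 + 14.40·Cₑ = 184.4·5.2 → Cₑ = 34.71 mg/L.
14.40 ML/d = 0.1667 m³/s. Load = 0.1667 m³/s × 34.71 g/m³ × 86 400 s/d = 499.9 kg/d.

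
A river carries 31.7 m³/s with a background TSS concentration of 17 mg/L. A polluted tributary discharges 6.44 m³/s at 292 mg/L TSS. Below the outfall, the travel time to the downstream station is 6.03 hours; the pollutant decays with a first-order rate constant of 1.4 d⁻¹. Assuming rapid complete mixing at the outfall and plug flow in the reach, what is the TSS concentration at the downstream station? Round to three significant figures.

Conservation of mass: C = (31.70·17.00 + 6.440·292.0) / 38.14 = 2419/38.14 = 63.43 mg/L.
After decay, C = 63.43 × e^(−kt) = 63.43 × 0.7035 = 44.62 mg/L.

44.6 mg/L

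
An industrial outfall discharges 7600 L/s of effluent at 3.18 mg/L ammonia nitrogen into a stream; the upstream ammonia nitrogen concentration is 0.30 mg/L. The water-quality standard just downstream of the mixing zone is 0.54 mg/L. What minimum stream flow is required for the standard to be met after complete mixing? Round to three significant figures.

83600 L/s

Set C_mix = 0.54: (Q·0.3000 + 7600·3.180) / (Q + 7600) = 0.54
→ Q = 7600·(3.180 − 0.54)/(0.54 − 0.3000) = 83600 L/s.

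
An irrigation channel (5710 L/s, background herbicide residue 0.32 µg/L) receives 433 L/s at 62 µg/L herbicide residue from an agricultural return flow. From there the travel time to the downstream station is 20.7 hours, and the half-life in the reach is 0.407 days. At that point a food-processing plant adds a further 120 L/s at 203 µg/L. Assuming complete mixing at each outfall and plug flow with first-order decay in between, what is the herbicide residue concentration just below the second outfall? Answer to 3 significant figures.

Conservation of mass: C = (5710·0.3200 + 433.0·62.00) / 6143 = 28670/6143 = 4.668 µg/L; combined flow 6143 L/s.
Half-life 0.407 d → k = ln 2 / 0.407 = 1.703 d⁻¹.
Applying C = C₀e^(−kt): 4.668 × 0.2302 = 1.074 µg/L.
Second outfall: C = (6143·1.074 + 120.0·203.0)/6263 = 4.943 µg/L.

4.94 µg/L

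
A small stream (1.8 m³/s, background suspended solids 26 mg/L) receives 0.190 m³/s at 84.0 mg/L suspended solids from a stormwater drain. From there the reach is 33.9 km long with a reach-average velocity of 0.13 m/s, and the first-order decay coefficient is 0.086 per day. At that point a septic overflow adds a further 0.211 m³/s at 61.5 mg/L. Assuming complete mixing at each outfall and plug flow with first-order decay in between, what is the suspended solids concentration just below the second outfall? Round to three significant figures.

Mixed concentration C = ΣQC/ΣQ = (1.800·26.00 + 0.1900·84.00) / 1.990 = 62.76/1.990 = 31.54 mg/L; combined flow 1.990 m³/s.
Travel time t = 33.9·1000 / 0.13 = 260800 s = 72.44 h.
Decay over the reach: 31.54·exp(−kt) = 31.54·0.7714 = 24.33 mg/L.
At the second outfall, C = (1.990·24.33 + 0.2110·61.50) / (1.990 + 0.2110) = 27.89 mg/L.

27.9 mg/L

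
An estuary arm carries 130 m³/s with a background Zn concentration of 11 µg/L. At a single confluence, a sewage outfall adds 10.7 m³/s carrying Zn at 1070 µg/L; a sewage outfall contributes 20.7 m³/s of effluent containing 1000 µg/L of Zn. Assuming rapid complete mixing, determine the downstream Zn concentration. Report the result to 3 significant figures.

Mixed concentration C = ΣQC/ΣQ = (130.0·11.00 + 10.70·1070 + 20.70·1000) / 161.4 = 33580/161.4 = 208.0 µg/L.

208 µg/L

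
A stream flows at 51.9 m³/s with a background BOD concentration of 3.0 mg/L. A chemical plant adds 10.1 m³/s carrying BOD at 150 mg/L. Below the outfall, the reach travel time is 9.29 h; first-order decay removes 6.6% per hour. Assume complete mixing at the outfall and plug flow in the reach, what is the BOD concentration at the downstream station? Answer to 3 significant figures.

14.3 mg/L

Mixed concentration C = ΣQC/ΣQ = (51.90·3.000 + 10.10·150.0) / 62.00 = 1671/62.00 = 26.95 mg/L.
6.6%/h lost → k = −ln(1 − 0.066) = 0.06828 h⁻¹.
After decay, C = 26.95 × e^(−kt) = 26.95 × 0.5303 = 14.29 mg/L.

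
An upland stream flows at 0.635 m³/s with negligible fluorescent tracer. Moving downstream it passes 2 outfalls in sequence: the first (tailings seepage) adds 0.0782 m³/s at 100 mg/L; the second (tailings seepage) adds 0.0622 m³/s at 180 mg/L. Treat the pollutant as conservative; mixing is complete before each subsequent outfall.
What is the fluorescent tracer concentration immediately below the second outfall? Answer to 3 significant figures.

24.5 mg/L

Outfall 1: combined Q = 0.7132 m³/s; C = (0.6350·0 + 0.07820·100.0)/0.7132 = 10.96 mg/L.
Outfall 2: combined Q = 0.7754 m³/s; C = (0.7132·10.96 + 0.06220·180.0)/0.7754 = 24.52 mg/L.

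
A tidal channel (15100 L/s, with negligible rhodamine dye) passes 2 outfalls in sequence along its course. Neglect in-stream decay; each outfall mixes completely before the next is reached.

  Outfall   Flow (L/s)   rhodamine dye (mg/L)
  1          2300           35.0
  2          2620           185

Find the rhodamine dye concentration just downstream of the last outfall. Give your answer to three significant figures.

28.2 mg/L

Below outfall 1: Q → 17400 L/s, C = (15100·0 + 2300·35.00)/17400 = 4.626 mg/L.
Below outfall 2: Q → 20020 L/s, C = (17400·4.626 + 2620·185.0)/20020 = 28.23 mg/L.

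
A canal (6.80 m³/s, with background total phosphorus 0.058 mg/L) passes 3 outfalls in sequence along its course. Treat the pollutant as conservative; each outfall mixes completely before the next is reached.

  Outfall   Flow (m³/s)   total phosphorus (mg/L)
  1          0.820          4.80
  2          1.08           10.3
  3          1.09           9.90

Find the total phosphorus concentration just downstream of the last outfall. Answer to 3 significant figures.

2.68 mg/L

Below outfall 1: Q → 7.620 m³/s, C = (6.800·0.05800 + 0.8200·4.800)/7.620 = 0.5683 mg/L.
Below outfall 2: Q → 8.700 m³/s, C = (7.620·0.5683 + 1.080·10.30)/8.700 = 1.776 mg/L.
Below outfall 3: Q → 9.790 m³/s, C = (8.700·1.776 + 1.090·9.900)/9.790 = 2.681 mg/L.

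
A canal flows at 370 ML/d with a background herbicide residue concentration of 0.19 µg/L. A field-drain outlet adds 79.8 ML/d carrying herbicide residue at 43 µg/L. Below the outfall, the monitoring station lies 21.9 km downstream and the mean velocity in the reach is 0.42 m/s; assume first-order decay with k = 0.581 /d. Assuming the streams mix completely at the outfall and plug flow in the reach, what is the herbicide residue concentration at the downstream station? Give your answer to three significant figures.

5.48 µg/L

Conservation of mass: C = (370.0·0.1900 + 79.80·43.00) / 449.8 = 3502/449.8 = 7.785 µg/L.
Travel time t = 21.9·1000 / 0.42 = 52140 s = 14.48 h.
Decay over the reach: 7.785·exp(−kt) = 7.785·0.7042 = 5.483 µg/L.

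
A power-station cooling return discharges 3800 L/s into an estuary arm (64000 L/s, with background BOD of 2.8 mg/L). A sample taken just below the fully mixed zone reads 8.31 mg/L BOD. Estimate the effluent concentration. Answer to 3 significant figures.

Mass balance: 64000·2.800 + 3800·Cₑ = 67800·8.310
→ Cₑ = (67800·8.310 − 64000·2.800) / 3800 = 101.1 mg/L.

101 mg/L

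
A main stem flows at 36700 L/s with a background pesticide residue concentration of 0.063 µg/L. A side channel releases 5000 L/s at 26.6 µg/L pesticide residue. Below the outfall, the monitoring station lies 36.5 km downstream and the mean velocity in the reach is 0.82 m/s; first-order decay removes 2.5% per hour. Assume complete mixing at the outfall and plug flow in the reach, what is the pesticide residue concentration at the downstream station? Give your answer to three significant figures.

After mixing, C = (36700·0.06300 + 5000·26.60) / 41700 = 135300/41700 = 3.245 µg/L.
Travel time t = 36.5·1000 / 0.82 = 44510 s = 12.36 h.
2.5%/h lost → k = −ln(1 − 0.025) = 0.02532 h⁻¹.
Decay over the reach: 3.245·exp(−kt) = 3.245·0.7312 = 2.373 µg/L.

2.37 µg/L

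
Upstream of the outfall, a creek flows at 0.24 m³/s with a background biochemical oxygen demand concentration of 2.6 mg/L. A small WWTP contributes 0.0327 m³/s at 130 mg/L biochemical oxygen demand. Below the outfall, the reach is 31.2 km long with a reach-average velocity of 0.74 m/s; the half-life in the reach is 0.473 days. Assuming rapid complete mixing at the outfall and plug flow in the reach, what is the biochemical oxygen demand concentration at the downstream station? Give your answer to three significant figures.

8.74 mg/L

Mixed concentration C = ΣQC/ΣQ = (0.2400·2.600 + 0.03270·130.0) / 0.2727 = 4.875/0.2727 = 17.88 mg/L.
Travel time t = 31.2·1000 / 0.74 = 42160 s = 11.71 h.
Half-life 0.473 d → k = ln 2 / 0.473 = 1.465 d⁻¹.
Decay over the reach: 17.88·exp(−kt) = 17.88·0.4891 = 8.744 mg/L.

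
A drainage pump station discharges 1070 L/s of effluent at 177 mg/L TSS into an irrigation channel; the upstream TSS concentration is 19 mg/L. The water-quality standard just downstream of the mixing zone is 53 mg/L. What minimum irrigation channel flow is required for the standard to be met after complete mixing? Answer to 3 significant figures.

3900 L/s

Set C_mix = 53: (Q·19.00 + 1070·177.0) / (Q + 1070) = 53
→ Q = 1070·(177.0 − 53)/(53 − 19.00) = 3902 L/s.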